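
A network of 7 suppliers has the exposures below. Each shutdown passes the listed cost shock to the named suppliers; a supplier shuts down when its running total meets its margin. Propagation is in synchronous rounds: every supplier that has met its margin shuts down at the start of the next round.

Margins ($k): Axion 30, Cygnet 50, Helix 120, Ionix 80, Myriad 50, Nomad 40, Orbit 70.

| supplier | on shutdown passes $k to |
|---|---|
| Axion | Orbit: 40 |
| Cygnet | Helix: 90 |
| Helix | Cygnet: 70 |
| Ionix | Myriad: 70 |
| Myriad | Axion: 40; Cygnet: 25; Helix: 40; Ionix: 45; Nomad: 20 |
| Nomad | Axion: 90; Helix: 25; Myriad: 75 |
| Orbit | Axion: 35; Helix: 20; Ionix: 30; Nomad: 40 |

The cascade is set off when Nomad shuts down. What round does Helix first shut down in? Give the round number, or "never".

Round 1 — Nomad shuts down (initial).
  Axion: +90 → 90 ≥ 30
  Helix: +25 → 25 < 120
  Myriad: +75 → 75 ≥ 50
Round 2 — Axion, Myriad shut down.
  Cygnet: +25 → 25 < 50
  Helix: +40 → 65 < 120
  Ionix: +45 → 45 < 80
  Orbit: +40 → 40 < 70
No further shutdowns.

never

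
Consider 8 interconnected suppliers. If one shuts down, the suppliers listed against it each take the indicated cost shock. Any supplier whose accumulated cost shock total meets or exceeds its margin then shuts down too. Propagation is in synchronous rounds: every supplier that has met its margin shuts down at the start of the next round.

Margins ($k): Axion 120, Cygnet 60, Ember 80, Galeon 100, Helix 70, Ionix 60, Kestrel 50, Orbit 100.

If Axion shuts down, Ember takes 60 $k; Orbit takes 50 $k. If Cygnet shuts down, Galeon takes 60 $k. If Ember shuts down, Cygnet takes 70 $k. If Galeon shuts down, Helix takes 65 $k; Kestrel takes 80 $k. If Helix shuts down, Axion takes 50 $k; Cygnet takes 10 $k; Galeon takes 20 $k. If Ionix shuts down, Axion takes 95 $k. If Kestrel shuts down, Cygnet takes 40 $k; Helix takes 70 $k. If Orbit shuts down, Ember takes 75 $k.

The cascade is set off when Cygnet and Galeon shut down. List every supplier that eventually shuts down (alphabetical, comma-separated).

Round 1 — Cygnet, Galeon shut down (initial).
  Helix: +65 → 65 < 70
  Kestrel: +80 → 80 ≥ 50
Round 2 — Kestrel shuts down.
  Helix: +70 → 135 ≥ 70
Round 3 — Helix shuts down.
  Axion: +50 → 50 < 120
No further shutdowns.

Cygnet, Galeon, Helix, Kestrel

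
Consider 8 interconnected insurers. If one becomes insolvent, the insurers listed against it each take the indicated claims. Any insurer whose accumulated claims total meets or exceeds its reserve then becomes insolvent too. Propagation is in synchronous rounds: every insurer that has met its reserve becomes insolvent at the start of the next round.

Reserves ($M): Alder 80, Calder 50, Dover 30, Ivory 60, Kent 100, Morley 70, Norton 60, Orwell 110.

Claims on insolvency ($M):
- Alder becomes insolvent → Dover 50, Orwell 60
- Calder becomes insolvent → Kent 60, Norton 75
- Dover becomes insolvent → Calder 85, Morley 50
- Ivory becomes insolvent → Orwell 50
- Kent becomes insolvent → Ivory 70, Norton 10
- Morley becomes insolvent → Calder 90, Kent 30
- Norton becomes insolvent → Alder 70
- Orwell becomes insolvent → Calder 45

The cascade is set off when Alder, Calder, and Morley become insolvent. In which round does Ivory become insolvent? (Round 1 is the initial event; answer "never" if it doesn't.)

Round 1 — Alder, Calder, Morley become insolvent (initial).
  Dover: +50 → 50 ≥ 30
  Kent: +60+30 → 90 < 100
  Norton: +75 → 75 ≥ 60
  Orwell: +60 → 60 < 110
Round 2 — Dover, Norton become insolvent.
No further insolvencies.

never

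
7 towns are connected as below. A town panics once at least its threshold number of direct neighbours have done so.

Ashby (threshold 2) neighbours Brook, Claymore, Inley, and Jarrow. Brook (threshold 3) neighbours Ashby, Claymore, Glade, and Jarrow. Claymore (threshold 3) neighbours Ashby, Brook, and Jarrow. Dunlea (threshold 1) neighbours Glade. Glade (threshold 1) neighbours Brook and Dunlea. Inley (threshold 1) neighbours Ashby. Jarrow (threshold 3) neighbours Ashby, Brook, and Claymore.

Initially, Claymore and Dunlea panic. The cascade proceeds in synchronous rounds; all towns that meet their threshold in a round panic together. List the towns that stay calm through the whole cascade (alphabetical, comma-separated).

Ashby, Brook, Inley, Jarrow

Round 1 — Claymore, Dunlea panic (initial).
Round 2 — checking thresholds:
  Ashby: 1 of 4 neighbours < 2, holds.
  Brook: 1 of 4 neighbours < 3, holds.
  Glade: 1 of 2 neighbours ≥ 1, panics.
  Jarrow: 1 of 3 neighbours < 3, holds.
Round 3 — no new panics; cascade stops.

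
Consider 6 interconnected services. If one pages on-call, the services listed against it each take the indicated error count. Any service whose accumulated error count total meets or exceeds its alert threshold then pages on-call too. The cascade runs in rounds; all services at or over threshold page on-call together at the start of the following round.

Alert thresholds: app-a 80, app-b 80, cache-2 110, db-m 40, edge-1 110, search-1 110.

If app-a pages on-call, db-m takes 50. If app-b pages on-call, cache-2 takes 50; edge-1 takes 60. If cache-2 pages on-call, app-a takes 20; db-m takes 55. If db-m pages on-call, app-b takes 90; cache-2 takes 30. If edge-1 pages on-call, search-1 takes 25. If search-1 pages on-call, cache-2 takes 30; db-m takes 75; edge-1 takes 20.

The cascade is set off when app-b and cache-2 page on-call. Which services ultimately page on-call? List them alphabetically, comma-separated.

Round 1 — app-b, cache-2 page on-call (initial).
  app-a: +20 → 20 < 80
  db-m: +55 → 55 ≥ 40
  edge-1: +60 → 60 < 110
Round 2 — db-m pages on-call.
No further pages.

app-b, cache-2, db-m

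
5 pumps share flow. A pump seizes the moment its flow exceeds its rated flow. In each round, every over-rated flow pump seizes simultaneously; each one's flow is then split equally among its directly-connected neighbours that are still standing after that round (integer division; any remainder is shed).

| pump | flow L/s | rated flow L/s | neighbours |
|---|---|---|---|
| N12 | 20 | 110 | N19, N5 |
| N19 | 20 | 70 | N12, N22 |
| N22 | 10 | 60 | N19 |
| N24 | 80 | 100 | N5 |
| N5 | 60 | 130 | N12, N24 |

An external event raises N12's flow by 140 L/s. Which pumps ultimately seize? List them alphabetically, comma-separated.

N12, N19, N22, N24, N5

Round 1 — N12 at 160 > 110. N12 seizes.
  N12 sheds 160 L/s to N19, N5: 80 each.
    N19: 20+80 = 100 > 70
    N5: 60+80 = 140 > 130
Round 2 — N19, N5 seize.
  N19 sheds 100 L/s to N22: 100 each.
    N22: 10+100 = 110 > 60
  N5 sheds 140 L/s to N24: 140 each.
    N24: 80+140 = 220 > 100
Round 3 — N22, N24 seize.
  N22 sheds 110 L/s: no online neighbours, lost.
  N24 sheds 220 L/s: no online neighbours, lost.
No further seizures.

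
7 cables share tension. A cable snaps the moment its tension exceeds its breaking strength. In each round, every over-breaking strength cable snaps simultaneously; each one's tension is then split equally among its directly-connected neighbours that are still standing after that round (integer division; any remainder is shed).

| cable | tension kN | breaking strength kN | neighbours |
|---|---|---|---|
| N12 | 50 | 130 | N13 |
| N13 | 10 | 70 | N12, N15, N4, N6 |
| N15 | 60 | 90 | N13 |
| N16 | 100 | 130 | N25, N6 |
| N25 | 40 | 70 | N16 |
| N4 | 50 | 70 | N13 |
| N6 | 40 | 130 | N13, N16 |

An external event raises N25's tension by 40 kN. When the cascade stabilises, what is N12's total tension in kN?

Round 1 — N25 at 80 > 70. N25 snaps.
  N25 sheds 80 kN to N16: 80 each.
    N16: 100+80 = 180 > 130
Round 2 — N16 snaps.
  N16 sheds 180 kN to N6: 180 each.
    N6: 40+180 = 220 > 130
Round 3 — N6 snaps.
  N6 sheds 220 kN to N13: 220 each.
    N13: 10+220 = 230 > 70
Round 4 — N13 snaps.
  N13 sheds 230 kN to N12, N15, N4: 76 each (2 lost).
    N12: 50+76 = 126 ≤ 130
    N15: 60+76 = 136 > 90
    N4: 50+76 = 126 > 70
Round 5 — N15, N4 snap.
  N15 sheds 136 kN: no online neighbours, lost.
  N4 sheds 126 kN: no online neighbours, lost.
No further breaks.

126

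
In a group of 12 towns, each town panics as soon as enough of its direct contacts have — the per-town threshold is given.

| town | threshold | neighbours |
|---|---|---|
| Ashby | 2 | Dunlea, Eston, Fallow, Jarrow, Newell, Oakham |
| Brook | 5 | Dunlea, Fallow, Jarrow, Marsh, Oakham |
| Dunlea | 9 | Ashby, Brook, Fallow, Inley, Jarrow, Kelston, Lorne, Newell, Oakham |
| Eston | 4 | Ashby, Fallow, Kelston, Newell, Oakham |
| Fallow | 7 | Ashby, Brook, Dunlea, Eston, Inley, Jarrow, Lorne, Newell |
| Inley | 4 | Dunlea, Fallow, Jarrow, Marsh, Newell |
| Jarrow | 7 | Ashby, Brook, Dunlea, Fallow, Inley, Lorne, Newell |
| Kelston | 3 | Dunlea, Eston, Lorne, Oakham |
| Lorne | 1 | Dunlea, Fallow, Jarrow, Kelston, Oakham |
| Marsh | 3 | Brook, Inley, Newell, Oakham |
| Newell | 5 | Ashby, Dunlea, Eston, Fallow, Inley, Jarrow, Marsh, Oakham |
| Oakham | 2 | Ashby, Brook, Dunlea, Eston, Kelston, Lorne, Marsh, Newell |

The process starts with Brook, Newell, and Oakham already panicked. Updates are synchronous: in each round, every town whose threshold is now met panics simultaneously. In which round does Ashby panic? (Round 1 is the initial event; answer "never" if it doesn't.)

2

Round 1 — Brook, Newell, Oakham panic (initial).
Round 2 — checking thresholds:
  Ashby: 2 of 6 neighbours ≥ 2, panics.
  Dunlea: 3 of 9 neighbours < 9, below threshold.
  Eston: 2 of 5 neighbours < 4, below threshold.
  Fallow: 2 of 8 neighbours < 7, below threshold.
  Inley: 1 of 5 neighbours < 4, below threshold.
  Jarrow: 2 of 7 neighbours < 7, below threshold.
  Kelston: 1 of 4 neighbours < 3, below threshold.
  Lorne: 1 of 5 neighbours ≥ 1, panics.
  Marsh: 3 of 4 neighbours ≥ 3, panics.
Round 3 — no new panics; cascade stops.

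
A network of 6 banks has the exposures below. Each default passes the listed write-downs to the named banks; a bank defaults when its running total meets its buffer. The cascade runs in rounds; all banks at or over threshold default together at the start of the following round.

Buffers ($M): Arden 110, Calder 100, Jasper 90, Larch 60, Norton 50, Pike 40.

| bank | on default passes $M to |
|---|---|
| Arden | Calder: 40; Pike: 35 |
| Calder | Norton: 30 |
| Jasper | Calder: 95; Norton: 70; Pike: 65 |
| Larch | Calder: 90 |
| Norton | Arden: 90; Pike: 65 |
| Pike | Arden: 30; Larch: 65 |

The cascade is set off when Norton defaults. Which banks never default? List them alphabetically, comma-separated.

Jasper

Round 1 — Norton defaults (initial).
  Arden: +90 → 90 < 110
  Pike: +65 → 65 ≥ 40
Round 2 — Pike defaults.
  Arden: +30 → 120 ≥ 110
  Larch: +65 → 65 ≥ 60
Round 3 — Arden, Larch default.
  Calder: +40+90 → 130 ≥ 100
Round 4 — Calder defaults.
No further defaults.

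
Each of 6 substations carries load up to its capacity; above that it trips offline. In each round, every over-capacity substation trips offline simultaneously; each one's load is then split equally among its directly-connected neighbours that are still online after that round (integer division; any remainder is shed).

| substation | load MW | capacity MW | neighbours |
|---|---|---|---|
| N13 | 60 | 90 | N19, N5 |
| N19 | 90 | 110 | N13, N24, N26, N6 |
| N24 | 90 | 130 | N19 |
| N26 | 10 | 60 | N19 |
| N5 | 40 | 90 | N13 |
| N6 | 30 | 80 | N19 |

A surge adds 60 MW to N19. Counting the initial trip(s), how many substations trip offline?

3

Round 1 — N19 at 150 > 110. N19 trips offline.
  N19 sheds 150 MW to N13, N24, N26, N6: 37 each (2 lost).
    N13: 60+37 = 97 > 90
    N24: 90+37 = 127 ≤ 130
    N26: 10+37 = 47 ≤ 60
    N6: 30+37 = 67 ≤ 80
Round 2 — N13 trips offline.
  N13 sheds 97 MW to N5: 97 each.
    N5: 40+97 = 137 > 90
Round 3 — N5 trips offline.
  N5 sheds 137 MW: no online neighbours, lost.
No further trips.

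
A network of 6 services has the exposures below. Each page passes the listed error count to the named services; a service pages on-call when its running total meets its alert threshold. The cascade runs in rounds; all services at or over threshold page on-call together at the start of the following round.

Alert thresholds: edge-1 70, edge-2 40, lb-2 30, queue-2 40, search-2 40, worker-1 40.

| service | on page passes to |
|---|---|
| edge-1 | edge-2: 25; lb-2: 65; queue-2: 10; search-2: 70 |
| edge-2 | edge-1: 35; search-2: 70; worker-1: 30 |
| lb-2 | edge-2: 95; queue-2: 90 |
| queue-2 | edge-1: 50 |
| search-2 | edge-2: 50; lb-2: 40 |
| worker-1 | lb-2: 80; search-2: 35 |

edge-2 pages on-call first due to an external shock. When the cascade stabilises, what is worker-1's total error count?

Round 1 — edge-2 pages on-call (initial).
  edge-1: +35 → 35 < 70
  search-2: +70 → 70 ≥ 40
  worker-1: +30 → 30 < 40
Round 2 — search-2 pages on-call.
  lb-2: +40 → 40 ≥ 30
Round 3 — lb-2 pages on-call.
  queue-2: +90 → 90 ≥ 40
Round 4 — queue-2 pages on-call.
  edge-1: +50 → 85 ≥ 70
Round 5 — edge-1 pages on-call.
No further pages.

30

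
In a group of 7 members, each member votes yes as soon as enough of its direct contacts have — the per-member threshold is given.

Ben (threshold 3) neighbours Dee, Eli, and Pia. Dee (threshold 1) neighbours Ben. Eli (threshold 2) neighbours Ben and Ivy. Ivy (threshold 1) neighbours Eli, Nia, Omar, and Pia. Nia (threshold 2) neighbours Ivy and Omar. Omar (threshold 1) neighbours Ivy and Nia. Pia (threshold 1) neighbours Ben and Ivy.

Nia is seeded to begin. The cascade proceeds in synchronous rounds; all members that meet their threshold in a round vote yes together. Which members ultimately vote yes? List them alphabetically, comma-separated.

Round 1 — Nia votes yes (initial).
Round 2 — checking thresholds:
  Ivy: 1 of 4 neighbours ≥ 1, votes yes.
  Omar: 1 of 2 neighbours ≥ 1, votes yes.
Round 3 — checking thresholds:
  Eli: 1 of 2 neighbours < 2, below threshold.
  Pia: 1 of 2 neighbours ≥ 1, votes yes.
Round 4 — no new yes votes; cascade stops.

Ivy, Nia, Omar, Pia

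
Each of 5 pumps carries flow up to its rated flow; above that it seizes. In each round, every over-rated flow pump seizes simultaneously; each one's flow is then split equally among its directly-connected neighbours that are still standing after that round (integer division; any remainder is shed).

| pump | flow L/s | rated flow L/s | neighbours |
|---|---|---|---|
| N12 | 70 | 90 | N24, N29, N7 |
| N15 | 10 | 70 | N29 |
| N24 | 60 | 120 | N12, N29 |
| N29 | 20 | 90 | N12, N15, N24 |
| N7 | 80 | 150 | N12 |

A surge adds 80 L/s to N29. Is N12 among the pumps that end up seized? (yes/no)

Round 1 — N29 at 100 > 90. N29 seizes.
  N29 sheds 100 L/s to N12, N15, N24: 33 each (1 lost).
    N12: 70+33 = 103 > 90
    N15: 10+33 = 43 ≤ 70
    N24: 60+33 = 93 ≤ 120
Round 2 — N12 seizes.
  N12 sheds 103 L/s to N24, N7: 51 each (1 lost).
    N24: 93+51 = 144 > 120
    N7: 80+51 = 131 ≤ 150
Round 3 — N24 seizes.
  N24 sheds 144 L/s: no online neighbours, lost.
No further seizures.

yes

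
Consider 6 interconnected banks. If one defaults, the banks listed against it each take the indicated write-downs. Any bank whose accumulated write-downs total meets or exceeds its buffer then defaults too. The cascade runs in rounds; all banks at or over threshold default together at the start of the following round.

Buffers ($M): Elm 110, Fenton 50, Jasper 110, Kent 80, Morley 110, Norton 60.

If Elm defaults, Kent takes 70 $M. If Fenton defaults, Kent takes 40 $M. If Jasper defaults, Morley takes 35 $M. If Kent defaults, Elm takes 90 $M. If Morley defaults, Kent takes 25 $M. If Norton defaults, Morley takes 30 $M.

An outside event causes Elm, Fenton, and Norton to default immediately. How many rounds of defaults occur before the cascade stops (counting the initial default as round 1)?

Round 1 — Elm, Fenton, Norton default (initial).
  Kent: +70+40 → 110 ≥ 80
  Morley: +30 → 30 < 110
Round 2 — Kent defaults.
No further defaults.

2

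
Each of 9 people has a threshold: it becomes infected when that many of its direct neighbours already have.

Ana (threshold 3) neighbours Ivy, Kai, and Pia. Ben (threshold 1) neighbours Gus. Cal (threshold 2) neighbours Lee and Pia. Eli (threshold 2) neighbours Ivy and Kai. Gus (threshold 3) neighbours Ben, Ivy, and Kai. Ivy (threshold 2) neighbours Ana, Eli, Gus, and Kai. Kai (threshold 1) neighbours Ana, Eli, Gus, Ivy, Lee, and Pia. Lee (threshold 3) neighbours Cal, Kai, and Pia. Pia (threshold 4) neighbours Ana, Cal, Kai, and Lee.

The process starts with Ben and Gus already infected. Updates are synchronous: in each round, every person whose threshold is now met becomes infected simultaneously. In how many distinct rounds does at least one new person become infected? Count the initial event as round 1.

Round 1 — Ben, Gus become infected (initial).
Round 2 — checking thresholds:
  Ivy: 1 of 4 neighbours < 2, holds.
  Kai: 1 of 6 neighbours ≥ 1, becomes infected.
Round 3 — checking thresholds:
  Ana: 1 of 3 neighbours < 3, holds.
  Eli: 1 of 2 neighbours < 2, holds.
  Ivy: 2 of 4 neighbours ≥ 2, becomes infected.
  Lee: 1 of 3 neighbours < 3, holds.
  Pia: 1 of 4 neighbours < 4, holds.
Round 4 — checking thresholds:
  Ana: 2 of 3 neighbours < 3, holds.
  Eli: 2 of 2 neighbours ≥ 2, becomes infected.
  Lee: 1 of 3 neighbours < 3, holds.
  Pia: 1 of 4 neighbours < 4, holds.
Round 5 — no new infections; cascade stops.

4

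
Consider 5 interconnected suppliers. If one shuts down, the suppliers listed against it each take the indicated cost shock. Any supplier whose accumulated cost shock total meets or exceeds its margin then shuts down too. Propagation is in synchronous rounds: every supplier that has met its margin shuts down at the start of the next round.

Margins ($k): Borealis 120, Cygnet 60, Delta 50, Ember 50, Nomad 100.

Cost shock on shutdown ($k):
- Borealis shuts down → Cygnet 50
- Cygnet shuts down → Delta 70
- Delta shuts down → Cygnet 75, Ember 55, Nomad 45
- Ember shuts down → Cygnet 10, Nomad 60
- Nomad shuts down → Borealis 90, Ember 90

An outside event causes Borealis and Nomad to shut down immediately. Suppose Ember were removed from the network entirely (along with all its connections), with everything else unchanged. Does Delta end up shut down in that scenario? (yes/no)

no

With Ember removed:
Round 1 — Borealis, Nomad shut down (initial).
  Cygnet: +50 → 50 < 60
No further shutdowns.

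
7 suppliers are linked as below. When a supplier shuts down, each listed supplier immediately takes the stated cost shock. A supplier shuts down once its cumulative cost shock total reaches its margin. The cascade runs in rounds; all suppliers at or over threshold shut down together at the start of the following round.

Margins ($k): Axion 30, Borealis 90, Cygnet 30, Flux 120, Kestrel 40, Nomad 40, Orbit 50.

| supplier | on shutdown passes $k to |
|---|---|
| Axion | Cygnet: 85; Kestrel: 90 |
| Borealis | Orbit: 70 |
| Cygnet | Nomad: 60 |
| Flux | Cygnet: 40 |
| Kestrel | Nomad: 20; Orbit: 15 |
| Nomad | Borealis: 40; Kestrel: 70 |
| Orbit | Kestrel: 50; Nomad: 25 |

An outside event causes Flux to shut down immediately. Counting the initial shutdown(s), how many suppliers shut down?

4

Round 1 — Flux shuts down (initial).
  Cygnet: +40 → 40 ≥ 30
Round 2 — Cygnet shuts down.
  Nomad: +60 → 60 ≥ 40
Round 3 — Nomad shuts down.
  Borealis: +40 → 40 < 90
  Kestrel: +70 → 70 ≥ 40
Round 4 — Kestrel shuts down.
  Orbit: +15 → 15 < 50
No further shutdowns.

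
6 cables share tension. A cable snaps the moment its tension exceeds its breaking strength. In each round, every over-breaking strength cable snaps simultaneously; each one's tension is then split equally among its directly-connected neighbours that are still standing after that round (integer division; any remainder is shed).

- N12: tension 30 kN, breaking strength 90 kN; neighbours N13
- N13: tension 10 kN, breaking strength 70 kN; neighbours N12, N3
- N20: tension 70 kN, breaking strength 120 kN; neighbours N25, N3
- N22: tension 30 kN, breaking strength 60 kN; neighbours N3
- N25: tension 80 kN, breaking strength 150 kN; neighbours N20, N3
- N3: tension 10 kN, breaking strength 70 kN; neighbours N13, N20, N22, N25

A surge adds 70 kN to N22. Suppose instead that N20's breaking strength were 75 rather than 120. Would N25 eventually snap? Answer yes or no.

yes

With N20's breaking strength at 75:
Round 1 — N22 at 100 > 60. N22 snaps.
  N22 sheds 100 kN to N3: 100 each.
    N3: 10+100 = 110 > 70
Round 2 — N3 snaps.
  N3 sheds 110 kN to N13, N20, N25: 36 each (2 lost).
    N13: 10+36 = 46 ≤ 70
    N20: 70+36 = 106 > 75
    N25: 80+36 = 116 ≤ 150
Round 3 — N20 snaps.
  N20 sheds 106 kN to N25: 106 each.
    N25: 116+106 = 222 > 150
Round 4 — N25 snaps.
  N25 sheds 222 kN: no online neighbours, lost.
No further breaks.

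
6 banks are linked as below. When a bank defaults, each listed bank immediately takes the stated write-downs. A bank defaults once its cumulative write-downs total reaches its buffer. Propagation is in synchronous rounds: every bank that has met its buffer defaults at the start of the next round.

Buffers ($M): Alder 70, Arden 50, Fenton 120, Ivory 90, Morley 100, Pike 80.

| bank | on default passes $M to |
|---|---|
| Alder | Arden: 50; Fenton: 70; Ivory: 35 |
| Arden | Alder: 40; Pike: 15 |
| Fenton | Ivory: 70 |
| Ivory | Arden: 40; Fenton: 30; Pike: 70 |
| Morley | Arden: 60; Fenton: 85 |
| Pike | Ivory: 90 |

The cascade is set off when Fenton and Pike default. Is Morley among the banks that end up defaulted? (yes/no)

Round 1 — Fenton, Pike default (initial).
  Ivory: +70+90 → 160 ≥ 90
Round 2 — Ivory defaults.
  Arden: +40 → 40 < 50
No further defaults.

no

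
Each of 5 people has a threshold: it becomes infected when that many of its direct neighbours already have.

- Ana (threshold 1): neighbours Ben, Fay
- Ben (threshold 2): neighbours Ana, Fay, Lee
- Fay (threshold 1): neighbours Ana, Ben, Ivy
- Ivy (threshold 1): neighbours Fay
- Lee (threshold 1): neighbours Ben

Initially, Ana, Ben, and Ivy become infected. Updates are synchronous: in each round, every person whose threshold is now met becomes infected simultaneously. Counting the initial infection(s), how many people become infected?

5

Round 1 — Ana, Ben, Ivy become infected (initial).
Round 2 — checking thresholds:
  Fay: 3 of 3 neighbours ≥ 1, becomes infected.
  Lee: 1 of 1 neighbours ≥ 1, becomes infected.
Round 3 — no new infections; cascade stops.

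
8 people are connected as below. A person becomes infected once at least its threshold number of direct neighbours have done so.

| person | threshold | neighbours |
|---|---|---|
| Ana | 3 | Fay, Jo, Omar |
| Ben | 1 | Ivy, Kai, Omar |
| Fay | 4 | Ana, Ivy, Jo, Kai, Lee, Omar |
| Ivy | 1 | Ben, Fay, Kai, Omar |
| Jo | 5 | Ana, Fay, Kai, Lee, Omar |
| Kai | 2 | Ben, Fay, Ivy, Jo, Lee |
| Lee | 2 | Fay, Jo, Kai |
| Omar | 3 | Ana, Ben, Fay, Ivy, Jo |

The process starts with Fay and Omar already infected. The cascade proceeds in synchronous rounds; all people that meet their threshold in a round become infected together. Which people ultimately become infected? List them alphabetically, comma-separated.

Ben, Fay, Ivy, Kai, Lee, Omar

Round 1 — Fay, Omar become infected (initial).
Round 2 — checking thresholds:
  Ana: 2 of 3 neighbours < 3, not yet.
  Ben: 1 of 3 neighbours ≥ 1, becomes infected.
  Ivy: 2 of 4 neighbours ≥ 1, becomes infected.
  Jo: 2 of 5 neighbours < 5, not yet.
  Kai: 1 of 5 neighbours < 2, not yet.
  Lee: 1 of 3 neighbours < 2, not yet.
Round 3 — checking thresholds:
  Ana: 2 of 3 neighbours < 3, not yet.
  Jo: 2 of 5 neighbours < 5, not yet.
  Kai: 3 of 5 neighbours ≥ 2, becomes infected.
  Lee: 1 of 3 neighbours < 2, not yet.
Round 4 — checking thresholds:
  Ana: 2 of 3 neighbours < 3, not yet.
  Jo: 3 of 5 neighbours < 5, not yet.
  Lee: 2 of 3 neighbours ≥ 2, becomes infected.
Round 5 — no new infections; cascade stops.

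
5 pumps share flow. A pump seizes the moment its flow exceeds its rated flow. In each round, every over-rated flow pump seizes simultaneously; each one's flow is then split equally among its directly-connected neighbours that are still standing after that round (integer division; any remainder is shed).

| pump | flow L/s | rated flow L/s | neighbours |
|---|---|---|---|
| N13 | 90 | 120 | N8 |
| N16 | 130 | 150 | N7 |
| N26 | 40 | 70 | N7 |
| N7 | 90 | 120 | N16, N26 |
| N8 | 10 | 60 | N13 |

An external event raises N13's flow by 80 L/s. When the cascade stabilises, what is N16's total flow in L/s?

130

Round 1 — N13 at 170 > 120. N13 seizes.
  N13 sheds 170 L/s to N8: 170 each.
    N8: 10+170 = 180 > 60
Round 2 — N8 seizes.
  N8 sheds 180 L/s: no online neighbours, lost.
No further seizures.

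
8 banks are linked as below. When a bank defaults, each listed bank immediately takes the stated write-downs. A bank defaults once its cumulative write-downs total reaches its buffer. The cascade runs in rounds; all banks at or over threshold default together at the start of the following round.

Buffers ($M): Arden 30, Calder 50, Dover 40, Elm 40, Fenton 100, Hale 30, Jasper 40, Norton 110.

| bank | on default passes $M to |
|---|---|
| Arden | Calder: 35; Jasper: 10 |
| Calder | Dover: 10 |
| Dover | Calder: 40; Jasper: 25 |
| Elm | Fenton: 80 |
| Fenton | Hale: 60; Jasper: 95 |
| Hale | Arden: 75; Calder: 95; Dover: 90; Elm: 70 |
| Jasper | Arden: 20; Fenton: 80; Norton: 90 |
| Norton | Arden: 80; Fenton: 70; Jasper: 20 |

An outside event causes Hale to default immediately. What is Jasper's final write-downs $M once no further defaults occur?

35

Round 1 — Hale defaults (initial).
  Arden: +75 → 75 ≥ 30
  Calder: +95 → 95 ≥ 50
  Dover: +90 → 90 ≥ 40
  Elm: +70 → 70 ≥ 40
Round 2 — Arden, Calder, Dover, Elm default.
  Fenton: +80 → 80 < 100
  Jasper: +10+25 → 35 < 40
No further defaults.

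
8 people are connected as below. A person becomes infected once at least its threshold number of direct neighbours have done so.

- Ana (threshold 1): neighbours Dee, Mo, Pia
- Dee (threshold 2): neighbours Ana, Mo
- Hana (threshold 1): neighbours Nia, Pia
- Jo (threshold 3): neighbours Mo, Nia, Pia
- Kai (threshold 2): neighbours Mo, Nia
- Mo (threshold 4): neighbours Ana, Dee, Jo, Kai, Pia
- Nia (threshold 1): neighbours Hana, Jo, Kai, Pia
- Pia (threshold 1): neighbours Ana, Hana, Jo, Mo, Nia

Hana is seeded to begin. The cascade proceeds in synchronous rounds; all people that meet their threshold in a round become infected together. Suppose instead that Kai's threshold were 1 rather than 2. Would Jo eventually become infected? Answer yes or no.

With Kai's threshold at 1:
Round 1 — Hana becomes infected (initial).
Round 2 — checking thresholds:
  Nia: 1 of 4 neighbours ≥ 1, becomes infected.
  Pia: 1 of 5 neighbours ≥ 1, becomes infected.
Round 3 — checking thresholds:
  Ana: 1 of 3 neighbours ≥ 1, becomes infected.
  Jo: 2 of 3 neighbours < 3, below threshold.
  Kai: 1 of 2 neighbours ≥ 1, becomes infected.
  Mo: 1 of 5 neighbours < 4, below threshold.
Round 4 — no new infections; cascade stops.

no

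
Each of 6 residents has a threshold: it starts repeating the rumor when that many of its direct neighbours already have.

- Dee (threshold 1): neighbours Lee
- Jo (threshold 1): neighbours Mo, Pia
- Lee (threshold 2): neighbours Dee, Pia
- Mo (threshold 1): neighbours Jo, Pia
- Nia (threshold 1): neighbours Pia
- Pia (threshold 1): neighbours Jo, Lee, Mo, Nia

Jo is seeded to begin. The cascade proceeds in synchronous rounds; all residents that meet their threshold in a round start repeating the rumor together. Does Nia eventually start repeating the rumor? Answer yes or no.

Round 1 — Jo starts repeating the rumor (initial).
Round 2 — checking thresholds:
  Mo: 1 of 2 neighbours ≥ 1, starts repeating the rumor.
  Pia: 1 of 4 neighbours ≥ 1, starts repeating the rumor.
Round 3 — checking thresholds:
  Lee: 1 of 2 neighbours < 2, below threshold.
  Nia: 1 of 1 neighbours ≥ 1, starts repeating the rumor.
Round 4 — no new spreads; cascade stops.

yes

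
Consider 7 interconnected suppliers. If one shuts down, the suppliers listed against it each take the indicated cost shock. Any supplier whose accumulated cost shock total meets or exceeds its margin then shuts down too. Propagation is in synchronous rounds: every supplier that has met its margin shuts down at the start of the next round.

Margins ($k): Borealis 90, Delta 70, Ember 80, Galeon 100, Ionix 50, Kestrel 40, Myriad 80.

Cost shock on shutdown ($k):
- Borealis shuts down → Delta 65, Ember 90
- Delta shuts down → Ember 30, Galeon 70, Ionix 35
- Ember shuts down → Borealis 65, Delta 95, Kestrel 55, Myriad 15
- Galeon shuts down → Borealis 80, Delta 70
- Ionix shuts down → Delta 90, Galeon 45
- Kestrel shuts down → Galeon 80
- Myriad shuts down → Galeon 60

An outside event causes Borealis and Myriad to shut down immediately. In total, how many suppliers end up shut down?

Round 1 — Borealis, Myriad shut down (initial).
  Delta: +65 → 65 < 70
  Ember: +90 → 90 ≥ 80
  Galeon: +60 → 60 < 100
Round 2 — Ember shuts down.
  Delta: +95 → 160 ≥ 70
  Kestrel: +55 → 55 ≥ 40
Round 3 — Delta, Kestrel shut down.
  Galeon: +70+80 → 210 ≥ 100
  Ionix: +35 → 35 < 50
Round 4 — Galeon shuts down.
No further shutdowns.

6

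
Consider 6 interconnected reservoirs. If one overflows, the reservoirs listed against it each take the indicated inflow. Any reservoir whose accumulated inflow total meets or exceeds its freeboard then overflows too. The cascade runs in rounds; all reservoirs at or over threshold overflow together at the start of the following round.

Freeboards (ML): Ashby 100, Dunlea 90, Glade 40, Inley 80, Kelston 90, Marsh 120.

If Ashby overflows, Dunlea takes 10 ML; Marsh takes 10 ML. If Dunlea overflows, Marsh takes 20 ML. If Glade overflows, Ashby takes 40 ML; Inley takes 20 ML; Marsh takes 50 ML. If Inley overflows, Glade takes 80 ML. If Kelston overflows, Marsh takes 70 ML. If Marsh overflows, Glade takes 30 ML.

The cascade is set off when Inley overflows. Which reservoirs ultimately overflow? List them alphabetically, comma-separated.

Round 1 — Inley overflows (initial).
  Glade: +80 → 80 ≥ 40
Round 2 — Glade overflows.
  Ashby: +40 → 40 < 100
  Marsh: +50 → 50 < 120
No further overflows.

Glade, Inley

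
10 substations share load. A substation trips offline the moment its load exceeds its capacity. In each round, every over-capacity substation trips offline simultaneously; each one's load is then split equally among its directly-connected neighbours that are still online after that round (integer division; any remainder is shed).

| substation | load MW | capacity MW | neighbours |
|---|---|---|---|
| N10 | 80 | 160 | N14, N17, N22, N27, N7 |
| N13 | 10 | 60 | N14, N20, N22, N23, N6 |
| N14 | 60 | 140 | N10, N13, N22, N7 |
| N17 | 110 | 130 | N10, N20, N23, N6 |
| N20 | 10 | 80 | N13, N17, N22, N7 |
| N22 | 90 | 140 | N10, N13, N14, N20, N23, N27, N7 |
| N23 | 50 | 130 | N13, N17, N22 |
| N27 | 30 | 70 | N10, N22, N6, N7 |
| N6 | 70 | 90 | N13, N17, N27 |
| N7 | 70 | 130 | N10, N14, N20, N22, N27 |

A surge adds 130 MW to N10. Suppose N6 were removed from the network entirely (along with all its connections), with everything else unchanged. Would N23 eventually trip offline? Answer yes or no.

yes

With N6 removed:
Round 1 — N10 at 210 > 160. N10 trips offline.
  N10 sheds 210 MW to N14, N17, N22, N27, N7: 42 each.
    N14: 60+42 = 102 ≤ 140
    N17: 110+42 = 152 > 130
    N22: 90+42 = 132 ≤ 140
    N27: 30+42 = 72 > 70
    N7: 70+42 = 112 ≤ 130
Round 2 — N17, N27 trip offline.
  N17 sheds 152 MW to N20, N23: 76 each.
    N20: 10+76 = 86 > 80
    N23: 50+76 = 126 ≤ 130
  N27 sheds 72 MW to N22, N7: 36 each.
    N22: 132+36 = 168 > 140
    N7: 112+36 = 148 > 130
Round 3 — N20, N22, N7 trip offline.
  N20 sheds 86 MW to N13: 86 each.
    N13: 10+86 = 96 > 60
  N22 sheds 168 MW to N13, N14, N23: 56 each.
    N13: 96+56 = 152 > 60
    N14: 102+56 = 158 > 140
    N23: 126+56 = 182 > 130
  N7 sheds 148 MW to N14: 148 each.
    N14: 158+148 = 306 > 140
Round 4 — N13, N14, N23 trip offline.
  N13 sheds 152 MW: no online neighbours, lost.
  N14 sheds 306 MW: no online neighbours, lost.
  N23 sheds 182 MW: no online neighbours, lost.
No further trips.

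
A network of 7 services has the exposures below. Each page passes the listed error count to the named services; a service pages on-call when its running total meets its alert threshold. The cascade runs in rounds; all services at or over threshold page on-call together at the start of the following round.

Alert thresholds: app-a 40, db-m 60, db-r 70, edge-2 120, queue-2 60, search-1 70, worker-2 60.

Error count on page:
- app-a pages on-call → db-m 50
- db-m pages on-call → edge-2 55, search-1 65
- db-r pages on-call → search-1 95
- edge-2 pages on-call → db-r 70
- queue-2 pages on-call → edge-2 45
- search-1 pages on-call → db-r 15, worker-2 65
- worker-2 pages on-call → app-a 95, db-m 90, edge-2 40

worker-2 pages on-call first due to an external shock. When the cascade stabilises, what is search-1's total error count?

Round 1 — worker-2 pages on-call (initial).
  app-a: +95 → 95 ≥ 40
  db-m: +90 → 90 ≥ 60
  edge-2: +40 → 40 < 120
Round 2 — app-a, db-m page on-call.
  edge-2: +55 → 95 < 120
  search-1: +65 → 65 < 70
No further pages.

65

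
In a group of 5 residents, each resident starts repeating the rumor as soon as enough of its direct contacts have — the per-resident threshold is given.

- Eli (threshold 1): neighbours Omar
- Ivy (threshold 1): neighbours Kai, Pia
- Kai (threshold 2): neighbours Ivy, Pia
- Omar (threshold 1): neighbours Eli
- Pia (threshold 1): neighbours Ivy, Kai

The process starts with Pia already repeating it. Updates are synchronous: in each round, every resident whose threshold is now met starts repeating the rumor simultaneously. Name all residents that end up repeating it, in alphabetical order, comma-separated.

Ivy, Kai, Pia

Round 1 — Pia starts repeating the rumor (initial).
Round 2 — checking thresholds:
  Ivy: 1 of 2 neighbours ≥ 1, starts repeating the rumor.
  Kai: 1 of 2 neighbours < 2, holds.
Round 3 — checking thresholds:
  Kai: 2 of 2 neighbours ≥ 2, starts repeating the rumor.
Round 4 — no new spreads; cascade stops.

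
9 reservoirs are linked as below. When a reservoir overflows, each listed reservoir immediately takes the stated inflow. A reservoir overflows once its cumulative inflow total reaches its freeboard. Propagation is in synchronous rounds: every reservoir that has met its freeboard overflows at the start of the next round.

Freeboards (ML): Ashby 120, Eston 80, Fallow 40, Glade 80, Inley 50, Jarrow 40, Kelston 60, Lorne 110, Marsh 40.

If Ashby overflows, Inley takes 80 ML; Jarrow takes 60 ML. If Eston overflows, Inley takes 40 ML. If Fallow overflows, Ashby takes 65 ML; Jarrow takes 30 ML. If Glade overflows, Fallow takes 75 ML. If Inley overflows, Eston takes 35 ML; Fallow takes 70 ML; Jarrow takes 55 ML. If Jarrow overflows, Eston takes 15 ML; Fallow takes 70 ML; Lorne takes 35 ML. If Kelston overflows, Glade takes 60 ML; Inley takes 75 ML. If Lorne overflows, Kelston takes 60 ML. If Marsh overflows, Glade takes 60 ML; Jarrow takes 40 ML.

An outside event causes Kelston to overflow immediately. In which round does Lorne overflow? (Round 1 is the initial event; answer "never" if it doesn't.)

never

Round 1 — Kelston overflows (initial).
  Glade: +60 → 60 < 80
  Inley: +75 → 75 ≥ 50
Round 2 — Inley overflows.
  Eston: +35 → 35 < 80
  Fallow: +70 → 70 ≥ 40
  Jarrow: +55 → 55 ≥ 40
Round 3 — Fallow, Jarrow overflow.
  Ashby: +65 → 65 < 120
  Eston: +15 → 50 < 80
  Lorne: +35 → 35 < 110
No further overflows.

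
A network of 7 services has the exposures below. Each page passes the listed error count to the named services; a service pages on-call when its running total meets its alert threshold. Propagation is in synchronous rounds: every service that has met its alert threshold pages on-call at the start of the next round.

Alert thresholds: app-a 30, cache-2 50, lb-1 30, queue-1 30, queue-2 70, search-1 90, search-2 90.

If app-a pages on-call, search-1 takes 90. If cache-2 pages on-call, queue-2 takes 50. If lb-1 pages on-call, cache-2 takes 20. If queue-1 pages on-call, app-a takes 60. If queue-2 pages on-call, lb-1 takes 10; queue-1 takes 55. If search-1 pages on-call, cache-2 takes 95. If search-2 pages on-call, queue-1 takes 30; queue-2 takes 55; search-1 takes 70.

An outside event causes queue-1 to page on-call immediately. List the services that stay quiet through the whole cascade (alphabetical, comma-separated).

Round 1 — queue-1 pages on-call (initial).
  app-a: +60 → 60 ≥ 30
Round 2 — app-a pages on-call.
  search-1: +90 → 90 ≥ 90
Round 3 — search-1 pages on-call.
  cache-2: +95 → 95 ≥ 50
Round 4 — cache-2 pages on-call.
  queue-2: +50 → 50 < 70
No further pages.

lb-1, queue-2, search-2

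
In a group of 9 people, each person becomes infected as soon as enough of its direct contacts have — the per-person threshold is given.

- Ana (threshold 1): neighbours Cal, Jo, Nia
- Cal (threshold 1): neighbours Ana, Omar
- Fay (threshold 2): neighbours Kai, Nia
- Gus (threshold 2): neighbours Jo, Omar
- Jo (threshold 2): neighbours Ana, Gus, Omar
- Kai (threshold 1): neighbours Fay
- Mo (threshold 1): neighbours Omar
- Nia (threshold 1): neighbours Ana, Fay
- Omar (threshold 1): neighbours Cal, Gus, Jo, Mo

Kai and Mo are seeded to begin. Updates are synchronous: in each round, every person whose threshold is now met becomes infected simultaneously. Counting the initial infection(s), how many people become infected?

Round 1 — Kai, Mo become infected (initial).
Round 2 — checking thresholds:
  Fay: 1 of 2 neighbours < 2, below threshold.
  Omar: 1 of 4 neighbours ≥ 1, becomes infected.
Round 3 — checking thresholds:
  Cal: 1 of 2 neighbours ≥ 1, becomes infected.
  Fay: 1 of 2 neighbours < 2, below threshold.
  Gus: 1 of 2 neighbours < 2, below threshold.
  Jo: 1 of 3 neighbours < 2, below threshold.
Round 4 — checking thresholds:
  Ana: 1 of 3 neighbours ≥ 1, becomes infected.
  Fay: 1 of 2 neighbours < 2, below threshold.
  Gus: 1 of 2 neighbours < 2, below threshold.
  Jo: 1 of 3 neighbours < 2, below threshold.
Round 5 — checking thresholds:
  Fay: 1 of 2 neighbours < 2, below threshold.
  Gus: 1 of 2 neighbours < 2, below threshold.
  Jo: 2 of 3 neighbours ≥ 2, becomes infected.
  Nia: 1 of 2 neighbours ≥ 1, becomes infected.
Round 6 — checking thresholds:
  Fay: 2 of 2 neighbours ≥ 2, becomes infected.
  Gus: 2 of 2 neighbours ≥ 2, becomes infected.
Round 7 — no new infections; cascade stops.

9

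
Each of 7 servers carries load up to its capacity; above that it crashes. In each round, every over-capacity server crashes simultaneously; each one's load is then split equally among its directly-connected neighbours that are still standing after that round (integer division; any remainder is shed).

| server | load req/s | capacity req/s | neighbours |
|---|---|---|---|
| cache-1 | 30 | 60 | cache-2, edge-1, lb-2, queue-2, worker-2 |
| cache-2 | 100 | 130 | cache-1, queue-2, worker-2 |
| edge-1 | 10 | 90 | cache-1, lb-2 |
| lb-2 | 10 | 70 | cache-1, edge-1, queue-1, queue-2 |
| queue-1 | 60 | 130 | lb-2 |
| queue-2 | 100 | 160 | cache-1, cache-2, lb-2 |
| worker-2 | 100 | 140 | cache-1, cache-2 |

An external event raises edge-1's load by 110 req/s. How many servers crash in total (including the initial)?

Round 1 — edge-1 at 120 > 90. edge-1 crashes.
  edge-1 sheds 120 req/s to cache-1, lb-2: 60 each.
    cache-1: 30+60 = 90 > 60
    lb-2: 10+60 = 70 ≤ 70
Round 2 — cache-1 crashes.
  cache-1 sheds 90 req/s to cache-2, lb-2, queue-2, worker-2: 22 each (2 lost).
    cache-2: 100+22 = 122 ≤ 130
    lb-2: 70+22 = 92 > 70
    queue-2: 100+22 = 122 ≤ 160
    worker-2: 100+22 = 122 ≤ 140
Round 3 — lb-2 crashes.
  lb-2 sheds 92 req/s to queue-1, queue-2: 46 each.
    queue-1: 60+46 = 106 ≤ 130
    queue-2: 122+46 = 168 > 160
Round 4 — queue-2 crashes.
  queue-2 sheds 168 req/s to cache-2: 168 each.
    cache-2: 122+168 = 290 > 130
Round 5 — cache-2 crashes.
  cache-2 sheds 290 req/s to worker-2: 290 each.
    worker-2: 122+290 = 412 > 140
Round 6 — worker-2 crashes.
  worker-2 sheds 412 req/s: no online neighbours, lost.
No further crashes.

6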